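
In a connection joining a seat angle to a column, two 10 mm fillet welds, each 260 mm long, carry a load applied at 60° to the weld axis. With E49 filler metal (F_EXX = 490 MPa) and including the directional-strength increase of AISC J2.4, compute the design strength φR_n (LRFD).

φR_n ≈ 1140 kN

t_e = 0.707 × 10 = 7.07 mm; A_we = 7.07 × 520 = 3676 mm².
Directional factor: 1.0 + 0.5 sin^1.5(60°) = 1.403.
F_nw = 0.6 × 490 × 1.403 = 412.5 MPa.
φR_n = 0.75 × 412.5 × 3676 × 10⁻³ = 1137 kN.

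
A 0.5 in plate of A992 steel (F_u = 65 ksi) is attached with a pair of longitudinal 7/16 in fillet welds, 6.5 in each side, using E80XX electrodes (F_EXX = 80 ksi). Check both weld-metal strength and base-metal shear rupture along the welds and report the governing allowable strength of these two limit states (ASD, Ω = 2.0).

t_e = 0.707 × 0.4375 = 0.3093 in; L = 13 in.
Weld metal: R_n/Ω = (1/2.0) × 0.6 × 80 × 0.3093 × 13 = 96.51 kip.
Base metal (shear rupture): R_n/Ω = (1/2.0) × 0.6 × 65 × 0.5 × 13 = 126.8 kip.
Governing: weld metal.

R_n/Ω ≈ 96.5 kip (weld metal governs)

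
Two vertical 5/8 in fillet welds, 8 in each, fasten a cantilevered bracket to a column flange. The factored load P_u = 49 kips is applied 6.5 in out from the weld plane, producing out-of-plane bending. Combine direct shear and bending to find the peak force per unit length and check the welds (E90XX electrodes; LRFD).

f_max ≈ 15.2 kip/in; adequate

E90XX → F_EXX = 90 ksi.
L_w = 2 × 8 = 16 in; section modulus (unit throat) S = 2 × L²/6 = 21.33 in².
Direct shear f_v = P/L_w = 49/16 = 3.062 kip/in.
Moment M = P × e = 49 × 6.5 = 318.5 kip·in; bending f_b = M/S = 14.93 kip/in.
f_max = √(f_v² + f_b²) = √(3.062² + 14.93²) = 15.24 kip/in.
φr_n = 0.75 × 0.6 × 90 × (0.707 × 0.625) = 17.9 kip/in → adequate.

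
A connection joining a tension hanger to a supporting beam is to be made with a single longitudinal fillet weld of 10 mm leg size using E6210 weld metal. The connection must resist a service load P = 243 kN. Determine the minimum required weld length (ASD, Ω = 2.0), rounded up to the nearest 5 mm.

L = 185 mm

E62XX → F_EXX = 620 MPa.
Throat t_e = 0.707 × 10 = 7.07 mm.
r_n/Ω = (0.6 × 620 × 7.07) / 2.0 = 1315 N/mm = 1.315 kN/mm.
L_req = P / (r_n/Ω) = 243 / 1.315 = 184.8 mm total.
Round up → use L = 185 mm.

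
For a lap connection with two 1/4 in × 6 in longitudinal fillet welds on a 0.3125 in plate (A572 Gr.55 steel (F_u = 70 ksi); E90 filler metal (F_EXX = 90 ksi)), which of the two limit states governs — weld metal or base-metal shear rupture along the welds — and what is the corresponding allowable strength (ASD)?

R_n/Ω ≈ 57.3 kips (weld metal governs)

t_e = 0.707 × 0.25 = 0.1767 in; L = 12 in.
Weld metal: R_n/Ω = (1/2.0) × 0.6 × 90 × 0.1767 × 12 = 57.27 kips.
Base metal (shear rupture): R_n/Ω = (1/2.0) × 0.6 × 70 × 0.3125 × 12 = 78.75 kips.
Governing: weld metal.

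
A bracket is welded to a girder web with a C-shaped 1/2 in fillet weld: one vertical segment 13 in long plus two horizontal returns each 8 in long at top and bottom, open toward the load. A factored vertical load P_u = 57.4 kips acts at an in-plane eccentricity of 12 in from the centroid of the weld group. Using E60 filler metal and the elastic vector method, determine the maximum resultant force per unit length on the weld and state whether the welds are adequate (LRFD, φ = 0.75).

f_max ≈ 7.13 kip/in; adequate

E60XX → F_EXX = 60 ksi.
Total weld length L_w = 29 in. Treat welds as unit-width lines.
Centroid: x̄ = 2×8×4 / 29 = 2.207 in from the vertical weld.
Polar moment about centroid: J = I_x + I_y = [13³/12 + 2×8×6.5²] + [13×2.207² + 2(8³/12 + 8×1.793²)] = 1059 in³.
Direct shear f_v = P/L_w = 57.4 / 29 = 1.979 kip/in (vertical).
Torsion M = P·e = 57.4 × 12 = 688.8 kip·in.
Critical point at (x, y) = (5.793, 6.5) from centroid. f_tx = M·y/J = 4.227 kip/in; f_ty = M·x/J = 3.767 kip/in.
Resultant f_max = √[f_tx² + (f_v + f_ty)²] = √[4.227² + (1.979 + 3.767)²] = 7.134 kip/in.
Capacity per unit length: φr_n = 0.75 × 0.6 × 60 × (0.707 × 0.5) = 9.544 kip/in.
7.134 ≤ 9.544 → adequate.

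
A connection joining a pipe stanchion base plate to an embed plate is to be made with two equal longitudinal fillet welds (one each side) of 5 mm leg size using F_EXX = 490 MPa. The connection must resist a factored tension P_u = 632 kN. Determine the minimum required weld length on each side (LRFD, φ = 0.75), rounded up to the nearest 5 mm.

Throat t_e = 0.707 × 5 = 3.535 mm.
φr_n = 0.75 × 0.6 × 490 × 3.535 × 10⁻³ = 0.7795 kN/mm.
L_req = P_u / φr_n = 632 / 0.7795 = 810.8 mm total.
Per side: 810.8 / 2 = 405.4 mm.
Round up → use L = 410 mm on each side.

L = 410 mm on each side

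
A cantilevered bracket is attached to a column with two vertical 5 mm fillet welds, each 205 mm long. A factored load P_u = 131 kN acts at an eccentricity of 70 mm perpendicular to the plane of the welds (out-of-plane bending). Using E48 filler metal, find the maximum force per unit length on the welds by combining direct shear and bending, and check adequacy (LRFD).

E48XX → F_EXX = 480 MPa.
L_w = 2 × 205 = 410 mm; section modulus (unit throat) S = 2 × L²/6 = 14010 mm².
Direct shear f_v = P/L_w = 131×10³/410 = 319.5 N/mm.
Moment M = P × e = 131×10³ × 70 = 9170000 N·mm; bending f_b = M/S = 654.6 N/mm.
f_max = √(f_v² + f_b²) = √(319.5² + 654.6²) = 728.4 N/mm.
φr_n = 0.75 × 0.6 × 480 × (0.707 × 5) = 763.6 N/mm → adequate.

f_max ≈ 728 N/mm; adequate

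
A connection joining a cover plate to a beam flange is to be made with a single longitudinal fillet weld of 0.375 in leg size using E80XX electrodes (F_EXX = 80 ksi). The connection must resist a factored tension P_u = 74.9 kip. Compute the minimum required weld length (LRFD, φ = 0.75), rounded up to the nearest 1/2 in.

L = 8 in

Throat t_e = 0.707 × 0.375 = 0.2651 in.
φr_n = 0.75 × 0.6 × 80 × 0.2651 = 9.544 kip/in.
L_req = P_u / φr_n = 74.9 / 9.544 = 7.847 in total.
Round up → use L = 8 in.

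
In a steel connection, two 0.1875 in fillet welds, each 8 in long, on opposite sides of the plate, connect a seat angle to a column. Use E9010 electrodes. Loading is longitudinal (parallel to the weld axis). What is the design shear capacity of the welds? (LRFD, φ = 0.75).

φR_n ≈ 85.9 kip

E90XX → F_EXX = 90 ksi.
Effective throat t_e = 0.707 × 0.1875 = 0.1326 in.
Total length L = 16 in; A_we = 0.1326 × 16 = 2.121 in².
F_nw = 0.6 F_EXX = 0.6 × 90 = 54 ksi.
φR_n = 0.75 × 54 × 2.121 = 85.9 kip.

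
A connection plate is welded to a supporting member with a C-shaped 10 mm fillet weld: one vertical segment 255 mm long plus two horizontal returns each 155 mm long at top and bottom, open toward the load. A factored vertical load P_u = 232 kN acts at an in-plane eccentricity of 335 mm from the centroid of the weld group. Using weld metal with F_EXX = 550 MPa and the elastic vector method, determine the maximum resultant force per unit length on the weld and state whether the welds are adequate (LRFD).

Total weld length L_w = 565 mm. Treat welds as unit-width lines.
Centroid: x̄ = 2×155×77.5 / 565 = 42.52 mm from the vertical weld.
Polar moment about centroid: J = I_x + I_y = [255³/12 + 2×155×127.5²] + [255×42.52² + 2(155³/12 + 155×34.98²)] = 7882000 mm³.
Direct shear f_v = P/L_w = 232×10³ / 565 = 410.6 N/mm (vertical).
Torsion M = P·e = 232×10³ × 335 = 77720000 N·mm.
Critical point at (x, y) = (112.5, 127.5) from centroid. f_tx = M·y/J = 1257 N/mm; f_ty = M·x/J = 1109 N/mm.
Resultant f_max = √[f_tx² + (f_v + f_ty)²] = √[1257² + (410.6 + 1109)²] = 1972 N/mm.
Capacity per unit length: φr_n = 0.75 × 0.6 × 550 × (0.707 × 10) = 1750 N/mm.
1972 > 1750 → NOT adequate.

f_max ≈ 1970 N/mm; NOT adequate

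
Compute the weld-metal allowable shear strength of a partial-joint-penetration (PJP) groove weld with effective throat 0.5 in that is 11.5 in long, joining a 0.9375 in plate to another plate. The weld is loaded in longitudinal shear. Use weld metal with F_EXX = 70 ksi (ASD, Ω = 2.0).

R_n/Ω ≈ 121 kip

Effective throat (given) t_e = 0.5 in.
A_we = 0.5 × 11.5 = 5.75 in².
F_nw = 0.6 F_EXX = 42 ksi.
R_n/Ω = (42 × 5.75) / 2.0 = 120.8 kip.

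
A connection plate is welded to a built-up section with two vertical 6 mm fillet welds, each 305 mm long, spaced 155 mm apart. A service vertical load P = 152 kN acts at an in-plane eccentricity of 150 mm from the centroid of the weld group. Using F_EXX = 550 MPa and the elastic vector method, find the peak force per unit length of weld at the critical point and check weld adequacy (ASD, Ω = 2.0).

Total weld length L_w = 610 mm. Treat welds as unit-width lines.
Polar moment about centroid: J = 2[d³/12 + d(b/2)²] = 2[305³/12 + 305×77.5²] = 8393000 mm³.
Direct shear f_v = P/L_w = 152×10³ / 610 = 249.2 N/mm (vertical).
Torsion M = P·e = 152×10³ × 150 = 22800000 N·mm.
Critical point at (x, y) = (77.5, 152.5) from centroid. f_tx = M·y/J = 414.3 N/mm; f_ty = M·x/J = 210.5 N/mm.
Resultant f_max = √[f_tx² + (f_v + f_ty)²] = √[414.3² + (249.2 + 210.5)²] = 618.9 N/mm.
Capacity per unit length: r_n/Ω = (1/2.0) × 0.6 × 550 × (0.707 × 6) = 699.9 N/mm.
618.9 ≤ 699.9 → adequate.

f_max ≈ 619 N/mm; adequate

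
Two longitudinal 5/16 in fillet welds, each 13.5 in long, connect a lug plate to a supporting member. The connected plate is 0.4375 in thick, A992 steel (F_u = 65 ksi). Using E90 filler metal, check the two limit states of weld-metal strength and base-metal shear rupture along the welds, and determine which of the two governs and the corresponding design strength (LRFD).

φR_n ≈ 242 kip (weld metal governs)

E90XX → F_EXX = 90 ksi.
t_e = 0.707 × 0.3125 = 0.2209 in; L = 27 in.
Weld metal: φR_n = 0.75 × 0.6 × 90 × 0.2209 × 27 = 241.6 kip.
Base metal (shear rupture): φR_n = 0.75 × 0.6 × 65 × 0.4375 × 27 = 345.5 kip.
Governing: weld metal.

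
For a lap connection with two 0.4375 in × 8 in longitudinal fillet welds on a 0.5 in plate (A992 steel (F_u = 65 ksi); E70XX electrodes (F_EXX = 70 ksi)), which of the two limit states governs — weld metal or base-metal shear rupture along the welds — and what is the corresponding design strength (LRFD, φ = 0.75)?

t_e = 0.707 × 0.4375 = 0.3093 in; L = 16 in.
Weld metal: φR_n = 0.75 × 0.6 × 70 × 0.3093 × 16 = 155.9 kip.
Base metal (shear rupture): φR_n = 0.75 × 0.6 × 65 × 0.5 × 16 = 234 kip.
Governing: weld metal.

φR_n ≈ 156 kip (weld metal governs)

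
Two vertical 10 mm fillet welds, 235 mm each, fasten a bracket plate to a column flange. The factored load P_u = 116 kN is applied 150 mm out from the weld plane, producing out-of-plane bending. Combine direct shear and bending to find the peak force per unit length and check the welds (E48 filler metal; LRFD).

f_max ≈ 977 N/mm; adequate

E48XX → F_EXX = 480 MPa.
L_w = 2 × 235 = 470 mm; section modulus (unit throat) S = 2 × L²/6 = 18410 mm².
Direct shear f_v = P/L_w = 116×10³/470 = 246.8 N/mm.
Moment M = P × e = 116×10³ × 150 = 17400000 N·mm; bending f_b = M/S = 945.2 N/mm.
f_max = √(f_v² + f_b²) = √(246.8² + 945.2²) = 976.9 N/mm.
φr_n = 0.75 × 0.6 × 480 × (0.707 × 10) = 1527 N/mm → adequate.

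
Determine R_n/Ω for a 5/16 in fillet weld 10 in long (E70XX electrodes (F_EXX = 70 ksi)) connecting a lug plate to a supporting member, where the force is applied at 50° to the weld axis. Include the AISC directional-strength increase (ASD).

t_e = 0.707 × 0.3125 = 0.2209 in; A_we = 0.2209 × 10 = 2.209 in².
Directional factor: 1.0 + 0.5 sin^1.5(50°) = 1.335.
F_nw = 0.6 × 70 × 1.335 = 56.08 ksi.
R_n/Ω = (56.08 × 2.209) / 2.0 = 61.95 kips.

R_n/Ω ≈ 62 kips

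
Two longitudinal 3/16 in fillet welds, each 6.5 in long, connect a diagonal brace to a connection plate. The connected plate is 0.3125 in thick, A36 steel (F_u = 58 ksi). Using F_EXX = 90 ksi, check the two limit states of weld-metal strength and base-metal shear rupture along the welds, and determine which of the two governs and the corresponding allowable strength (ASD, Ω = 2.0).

t_e = 0.707 × 0.1875 = 0.1326 in; L = 13 in.
Weld metal: R_n/Ω = (1/2.0) × 0.6 × 90 × 0.1326 × 13 = 46.53 kips.
Base metal (shear rupture): R_n/Ω = (1/2.0) × 0.6 × 58 × 0.3125 × 13 = 70.69 kips.
Governing: weld metal.

R_n/Ω ≈ 46.5 kips (weld metal governs)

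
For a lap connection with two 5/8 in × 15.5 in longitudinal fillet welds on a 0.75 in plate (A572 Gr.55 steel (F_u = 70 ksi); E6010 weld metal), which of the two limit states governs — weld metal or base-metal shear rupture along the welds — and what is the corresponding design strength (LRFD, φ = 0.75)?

φR_n ≈ 370 kips (weld metal governs)

E60XX → F_EXX = 60 ksi.
t_e = 0.707 × 0.625 = 0.4419 in; L = 31 in.
Weld metal: φR_n = 0.75 × 0.6 × 60 × 0.4419 × 31 = 369.8 kips.
Base metal (shear rupture): φR_n = 0.75 × 0.6 × 70 × 0.75 × 31 = 732.4 kips.
Governing: weld metal.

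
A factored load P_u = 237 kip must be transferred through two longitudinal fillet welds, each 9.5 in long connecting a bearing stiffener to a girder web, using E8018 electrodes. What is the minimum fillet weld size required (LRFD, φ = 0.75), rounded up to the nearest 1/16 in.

w = 1/2 in

E80XX → F_EXX = 80 ksi.
Total weld length L = 19 in.
Required throat t_e = P_u / (φ × 0.6 F_EXX × L) = 237 / (0.75 × 0.6 × 80 × 19) = 0.3465 in.
Required leg w = t_e / 0.707 = 0.4901 in → use 1/2 in.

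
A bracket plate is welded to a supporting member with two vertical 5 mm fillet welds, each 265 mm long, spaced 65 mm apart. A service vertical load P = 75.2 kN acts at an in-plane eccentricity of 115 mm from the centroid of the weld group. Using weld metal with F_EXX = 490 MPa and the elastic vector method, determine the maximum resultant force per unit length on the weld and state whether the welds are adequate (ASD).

f_max ≈ 382 N/mm; adequate

Total weld length L_w = 530 mm. Treat welds as unit-width lines.
Polar moment about centroid: J = 2[d³/12 + d(b/2)²] = 2[265³/12 + 265×32.5²] = 3661000 mm³.
Direct shear f_v = P/L_w = 75.2×10³ / 530 = 141.9 N/mm (vertical).
Torsion M = P·e = 75.2×10³ × 115 = 8648000 N·mm.
Critical point at (x, y) = (32.5, 132.5) from centroid. f_tx = M·y/J = 313 N/mm; f_ty = M·x/J = 76.76 N/mm.
Resultant f_max = √[f_tx² + (f_v + f_ty)²] = √[313² + (141.9 + 76.76)²] = 381.8 N/mm.
Capacity per unit length: r_n/Ω = (1/2.0) × 0.6 × 490 × (0.707 × 5) = 519.6 N/mm.
381.8 ≤ 519.6 → adequate.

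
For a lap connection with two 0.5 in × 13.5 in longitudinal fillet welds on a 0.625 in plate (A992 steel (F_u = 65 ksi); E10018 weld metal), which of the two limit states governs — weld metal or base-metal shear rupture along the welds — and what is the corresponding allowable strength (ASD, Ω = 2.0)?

E100XX → F_EXX = 100 ksi.
t_e = 0.707 × 0.5 = 0.3535 in; L = 27 in.
Weld metal: R_n/Ω = (1/2.0) × 0.6 × 100 × 0.3535 × 27 = 286.3 kips.
Base metal (shear rupture): R_n/Ω = (1/2.0) × 0.6 × 65 × 0.625 × 27 = 329.1 kips.
Governing: weld metal.

R_n/Ω ≈ 286 kips (weld metal governs)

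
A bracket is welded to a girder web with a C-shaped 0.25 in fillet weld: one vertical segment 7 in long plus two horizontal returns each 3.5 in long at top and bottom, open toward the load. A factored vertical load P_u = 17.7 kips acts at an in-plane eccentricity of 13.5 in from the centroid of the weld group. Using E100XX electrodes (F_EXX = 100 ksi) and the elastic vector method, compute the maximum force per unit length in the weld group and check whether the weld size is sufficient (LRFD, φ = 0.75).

f_max ≈ 8.73 kip/in; NOT adequate

Total weld length L_w = 14 in. Treat welds as unit-width lines.
Centroid: x̄ = 2×3.5×1.75 / 14 = 0.875 in from the vertical weld.
Polar moment about centroid: J = I_x + I_y = [7³/12 + 2×3.5×3.5²] + [7×0.875² + 2(3.5³/12 + 3.5×0.875²)] = 132.2 in³.
Direct shear f_v = P/L_w = 17.7 / 14 = 1.264 kip/in (vertical).
Torsion M = P·e = 17.7 × 13.5 = 238.95 kip·in.
Critical point at (x, y) = (2.625, 3.5) from centroid. f_tx = M·y/J = 6.326 kip/in; f_ty = M·x/J = 4.745 kip/in.
Resultant f_max = √[f_tx² + (f_v + f_ty)²] = √[6.326² + (1.264 + 4.745)²] = 8.725 kip/in.
Capacity per unit length: φr_n = 0.75 × 0.6 × 100 × (0.707 × 0.25) = 7.954 kip/in.
8.725 > 7.954 → NOT adequate.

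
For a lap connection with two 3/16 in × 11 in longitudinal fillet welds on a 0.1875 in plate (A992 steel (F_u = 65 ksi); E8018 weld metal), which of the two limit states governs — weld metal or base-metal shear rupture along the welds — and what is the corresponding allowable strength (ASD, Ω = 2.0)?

E80XX → F_EXX = 80 ksi.
t_e = 0.707 × 0.1875 = 0.1326 in; L = 22 in.
Weld metal: R_n/Ω = (1/2.0) × 0.6 × 80 × 0.1326 × 22 = 69.99 kips.
Base metal (shear rupture): R_n/Ω = (1/2.0) × 0.6 × 65 × 0.1875 × 22 = 80.44 kips.
Governing: weld metal.

R_n/Ω ≈ 70 kips (weld metal governs)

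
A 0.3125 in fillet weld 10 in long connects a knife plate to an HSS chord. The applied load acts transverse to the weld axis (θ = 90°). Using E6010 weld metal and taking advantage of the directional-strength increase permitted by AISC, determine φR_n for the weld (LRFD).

E60XX → F_EXX = 60 ksi.
t_e = 0.707 × 0.3125 = 0.2209 in; A_we = 0.2209 × 10 = 2.209 in².
Directional factor: 1.0 + 0.5 sin^1.5(90°) = 1.5.
F_nw = 0.6 × 60 × 1.5 = 54 ksi.
φR_n = 0.75 × 54 × 2.209 = 89.48 kip.

φR_n ≈ 89.5 kip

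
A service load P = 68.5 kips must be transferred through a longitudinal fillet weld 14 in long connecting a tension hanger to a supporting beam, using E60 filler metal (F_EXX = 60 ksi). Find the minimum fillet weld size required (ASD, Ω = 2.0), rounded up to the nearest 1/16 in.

w = 7/16 in

Total weld length L = 14 in.
Required throat t_e = P × Ω / (0.6 F_EXX × L) = 68.5 × 2.0 / (0.6 × 60 × 14) = 0.2718 in.
Required leg w = t_e / 0.707 = 0.3845 in → use 7/16 in.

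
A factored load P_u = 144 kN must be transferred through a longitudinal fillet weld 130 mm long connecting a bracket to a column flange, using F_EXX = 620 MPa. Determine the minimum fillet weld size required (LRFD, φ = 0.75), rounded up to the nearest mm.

Total weld length L = 130 mm.
Required throat t_e = P_u / (φ × 0.6 F_EXX × L) = 144 / (0.75 × 0.6 × 620 × 130 × 10⁻³) = 3.97 mm.
Required leg w = t_e / 0.707 = 5.616 mm → use 6 mm.

w = 6 mm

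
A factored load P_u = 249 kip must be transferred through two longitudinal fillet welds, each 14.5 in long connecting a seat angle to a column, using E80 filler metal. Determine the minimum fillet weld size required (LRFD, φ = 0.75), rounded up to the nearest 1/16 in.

w = 3/8 in

E80XX → F_EXX = 80 ksi.
Total weld length L = 29 in.
Required throat t_e = P_u / (φ × 0.6 F_EXX × L) = 249 / (0.75 × 0.6 × 80 × 29) = 0.2385 in.
Required leg w = t_e / 0.707 = 0.3373 in → use 3/8 in.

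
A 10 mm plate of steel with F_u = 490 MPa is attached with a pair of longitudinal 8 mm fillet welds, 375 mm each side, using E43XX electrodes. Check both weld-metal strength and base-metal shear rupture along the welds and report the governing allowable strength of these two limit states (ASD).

R_n/Ω ≈ 547 kN (weld metal governs)

E43XX → F_EXX = 430 MPa.
t_e = 0.707 × 8 = 5.656 mm; L = 750 mm.
Weld metal: R_n/Ω = (1/2.0) × 0.6 × 430 × 5.656 × 750 × 10⁻³ = 547.2 kN.
Base metal (shear rupture): R_n/Ω = (1/2.0) × 0.6 × 490 × 10 × 750 × 10⁻³ = 1102 kN.
Governing: weld metal.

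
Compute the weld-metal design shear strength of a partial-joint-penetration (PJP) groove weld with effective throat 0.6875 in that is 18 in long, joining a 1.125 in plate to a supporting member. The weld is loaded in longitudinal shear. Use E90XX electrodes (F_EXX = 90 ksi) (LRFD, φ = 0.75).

Effective throat (given) t_e = 0.6875 in.
A_we = 0.6875 × 18 = 12.38 in².
F_nw = 0.6 F_EXX = 54 ksi.
φR_n = 0.75 × 54 × 12.38 = 501.2 kips.

φR_n ≈ 501 kips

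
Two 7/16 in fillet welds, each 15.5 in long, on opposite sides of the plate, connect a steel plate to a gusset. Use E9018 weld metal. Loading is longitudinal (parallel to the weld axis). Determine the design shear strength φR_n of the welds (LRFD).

φR_n ≈ 388 kip

E90XX → F_EXX = 90 ksi.
Effective throat t_e = 0.707 × 0.4375 = 0.3093 in.
Total length L = 31 in; A_we = 0.3093 × 31 = 9.589 in².
F_nw = 0.6 F_EXX = 0.6 × 90 = 54 ksi.
φR_n = 0.75 × 54 × 9.589 = 388.3 kip.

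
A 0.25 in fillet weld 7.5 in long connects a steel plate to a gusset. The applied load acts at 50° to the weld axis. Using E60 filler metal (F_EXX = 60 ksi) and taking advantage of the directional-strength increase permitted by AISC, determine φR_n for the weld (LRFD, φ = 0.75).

φR_n ≈ 47.8 kips

t_e = 0.707 × 0.25 = 0.1767 in; A_we = 0.1767 × 7.5 = 1.326 in².
Directional factor: 1.0 + 0.5 sin^1.5(50°) = 1.335.
F_nw = 0.6 × 60 × 1.335 = 48.07 ksi.
φR_n = 0.75 × 48.07 × 1.326 = 47.79 kips.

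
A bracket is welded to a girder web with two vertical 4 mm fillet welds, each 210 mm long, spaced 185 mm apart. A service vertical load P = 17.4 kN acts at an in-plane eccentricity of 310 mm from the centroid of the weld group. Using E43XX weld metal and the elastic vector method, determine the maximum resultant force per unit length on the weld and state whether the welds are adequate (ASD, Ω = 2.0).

E43XX → F_EXX = 430 MPa.
Total weld length L_w = 420 mm. Treat welds as unit-width lines.
Polar moment about centroid: J = 2[d³/12 + d(b/2)²] = 2[210³/12 + 210×92.5²] = 5137000 mm³.
Direct shear f_v = P/L_w = 17.4×10³ / 420 = 41.43 N/mm (vertical).
Torsion M = P·e = 17.4×10³ × 310 = 5394000 N·mm.
Critical point at (x, y) = (92.5, 105) from centroid. f_tx = M·y/J = 110.3 N/mm; f_ty = M·x/J = 97.13 N/mm.
Resultant f_max = √[f_tx² + (f_v + f_ty)²] = √[110.3² + (41.43 + 97.13)²] = 177.1 N/mm.
Capacity per unit length: r_n/Ω = (1/2.0) × 0.6 × 430 × (0.707 × 4) = 364.8 N/mm.
177.1 ≤ 364.8 → adequate.

f_max ≈ 177 N/mm; adequate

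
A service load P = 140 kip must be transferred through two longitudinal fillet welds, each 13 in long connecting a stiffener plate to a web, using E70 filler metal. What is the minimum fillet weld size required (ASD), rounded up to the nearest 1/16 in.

w = 3/8 in

E70XX → F_EXX = 70 ksi.
Total weld length L = 26 in.
Required throat t_e = P × Ω / (0.6 F_EXX × L) = 140 × 2.0 / (0.6 × 70 × 26) = 0.2564 in.
Required leg w = t_e / 0.707 = 0.3627 in → use 3/8 in.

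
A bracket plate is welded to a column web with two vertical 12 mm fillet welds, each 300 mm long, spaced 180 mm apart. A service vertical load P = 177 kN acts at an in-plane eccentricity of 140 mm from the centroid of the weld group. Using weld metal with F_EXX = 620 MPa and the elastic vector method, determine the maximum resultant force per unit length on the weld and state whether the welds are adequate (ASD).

f_max ≈ 665 N/mm; adequate

Total weld length L_w = 600 mm. Treat welds as unit-width lines.
Polar moment about centroid: J = 2[d³/12 + d(b/2)²] = 2[300³/12 + 300×90²] = 9360000 mm³.
Direct shear f_v = P/L_w = 177×10³ / 600 = 295 N/mm (vertical).
Torsion M = P·e = 177×10³ × 140 = 24780000 N·mm.
Critical point at (x, y) = (90, 150) from centroid. f_tx = M·y/J = 397.1 N/mm; f_ty = M·x/J = 238.3 N/mm.
Resultant f_max = √[f_tx² + (f_v + f_ty)²] = √[397.1² + (295 + 238.3)²] = 664.9 N/mm.
Capacity per unit length: r_n/Ω = (1/2.0) × 0.6 × 620 × (0.707 × 12) = 1578 N/mm.
664.9 ≤ 1578 → adequate.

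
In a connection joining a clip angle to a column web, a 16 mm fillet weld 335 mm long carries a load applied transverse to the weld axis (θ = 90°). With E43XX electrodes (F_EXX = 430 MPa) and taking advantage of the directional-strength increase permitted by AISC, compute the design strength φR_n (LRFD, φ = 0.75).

φR_n ≈ 1100 kN

t_e = 0.707 × 16 = 11.31 mm; A_we = 11.31 × 335 = 3790 mm².
Directional factor: 1.0 + 0.5 sin^1.5(90°) = 1.5.
F_nw = 0.6 × 430 × 1.5 = 387 MPa.
φR_n = 0.75 × 387 × 3790 × 10⁻³ = 1100 kN.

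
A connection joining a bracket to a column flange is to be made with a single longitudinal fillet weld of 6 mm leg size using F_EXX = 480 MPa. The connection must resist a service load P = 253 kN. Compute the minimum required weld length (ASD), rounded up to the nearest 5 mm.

Throat t_e = 0.707 × 6 = 4.242 mm.
r_n/Ω = (0.6 × 480 × 4.242) / 2.0 = 610.8 N/mm = 0.6108 kN/mm.
L_req = P / (r_n/Ω) = 253 / 0.6108 = 414.2 mm total.
Round up → use L = 415 mm.

L = 415 mm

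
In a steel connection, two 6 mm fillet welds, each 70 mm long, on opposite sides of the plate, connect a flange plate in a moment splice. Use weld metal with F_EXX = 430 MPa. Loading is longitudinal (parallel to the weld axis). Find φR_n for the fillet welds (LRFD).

φR_n ≈ 115 kN

Effective throat t_e = 0.707 × 6 = 4.242 mm.
Total length L = 140 mm; A_we = 4.242 × 140 = 593.9 mm².
F_nw = 0.6 F_EXX = 0.6 × 430 = 258 MPa.
φR_n = 0.75 × 258 × 593.9 × 10⁻³ = 114.9 kN.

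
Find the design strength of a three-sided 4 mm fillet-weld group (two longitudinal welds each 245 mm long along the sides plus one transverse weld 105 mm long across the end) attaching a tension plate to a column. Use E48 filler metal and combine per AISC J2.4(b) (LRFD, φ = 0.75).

φR_n ≈ 363 kN

E48XX → F_EXX = 480 MPa.
t_e = 0.707 × 4 = 2.828 mm.
R_nwl = 0.6 × 480 × 2.828 × 490 × 10⁻³ = 399.1 kN (longitudinal, 2 welds).
R_nwt = 0.6 × 480 × 2.828 × 105 × 10⁻³ = 85.52 kN (transverse, base value).
(i) R_nwl + R_nwt = 484.6 kN; (ii) 0.85 R_nwl + 1.5 R_nwt = 467.5 kN.
R_n = max = 484.6 kN [governs: (i)]; φR_n = 363.5 kN.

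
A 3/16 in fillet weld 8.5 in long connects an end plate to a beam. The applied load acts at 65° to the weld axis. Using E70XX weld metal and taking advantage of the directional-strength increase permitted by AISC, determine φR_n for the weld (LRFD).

φR_n ≈ 50.8 kip

E70XX → F_EXX = 70 ksi.
t_e = 0.707 × 0.1875 = 0.1326 in; A_we = 0.1326 × 8.5 = 1.127 in².
Directional factor: 1.0 + 0.5 sin^1.5(65°) = 1.431.
F_nw = 0.6 × 70 × 1.431 = 60.12 ksi.
φR_n = 0.75 × 60.12 × 1.127 = 50.81 kip.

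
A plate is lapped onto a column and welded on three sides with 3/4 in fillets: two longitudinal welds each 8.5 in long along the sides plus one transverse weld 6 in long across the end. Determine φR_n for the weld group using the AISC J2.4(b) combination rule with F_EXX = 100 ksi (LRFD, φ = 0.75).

t_e = 0.707 × 0.75 = 0.5302 in.
R_nwl = 0.6 × 100 × 0.5302 × 17 = 540.9 kips (longitudinal, 2 welds).
R_nwt = 0.6 × 100 × 0.5302 × 6 = 190.9 kips (transverse, base value).
(i) R_nwl + R_nwt = 731.7 kips; (ii) 0.85 R_nwl + 1.5 R_nwt = 746.1 kips.
R_n = max = 746.1 kips [governs: (ii)]; φR_n = 559.5 kips.

φR_n ≈ 560 kips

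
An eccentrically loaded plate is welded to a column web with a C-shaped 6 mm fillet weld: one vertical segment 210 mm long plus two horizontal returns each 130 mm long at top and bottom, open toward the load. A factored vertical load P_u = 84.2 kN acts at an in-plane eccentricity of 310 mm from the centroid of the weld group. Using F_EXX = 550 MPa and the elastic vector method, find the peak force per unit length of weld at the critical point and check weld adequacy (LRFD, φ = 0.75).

f_max ≈ 947 N/mm; adequate

Total weld length L_w = 470 mm. Treat welds as unit-width lines.
Centroid: x̄ = 2×130×65 / 470 = 35.96 mm from the vertical weld.
Polar moment about centroid: J = I_x + I_y = [210³/12 + 2×130×105²] + [210×35.96² + 2(130³/12 + 130×29.04²)] = 4495000 mm³.
Direct shear f_v = P/L_w = 84.2×10³ / 470 = 179.1 N/mm (vertical).
Torsion M = P·e = 84.2×10³ × 310 = 26102000 N·mm.
Critical point at (x, y) = (94.04, 105) from centroid. f_tx = M·y/J = 609.7 N/mm; f_ty = M·x/J = 546.1 N/mm.
Resultant f_max = √[f_tx² + (f_v + f_ty)²] = √[609.7² + (179.1 + 546.1)²] = 947.5 N/mm.
Capacity per unit length: φr_n = 0.75 × 0.6 × 550 × (0.707 × 6) = 1050 N/mm.
947.5 ≤ 1050 → adequate.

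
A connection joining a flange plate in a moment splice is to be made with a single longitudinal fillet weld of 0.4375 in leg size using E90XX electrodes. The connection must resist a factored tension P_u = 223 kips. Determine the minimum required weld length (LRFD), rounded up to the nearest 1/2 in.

L = 18 in

E90XX → F_EXX = 90 ksi.
Throat t_e = 0.707 × 0.4375 = 0.3093 in.
φr_n = 0.75 × 0.6 × 90 × 0.3093 = 12.53 kips/in.
L_req = P_u / φr_n = 223 / 12.53 = 17.8 in total.
Round up → use L = 18 in.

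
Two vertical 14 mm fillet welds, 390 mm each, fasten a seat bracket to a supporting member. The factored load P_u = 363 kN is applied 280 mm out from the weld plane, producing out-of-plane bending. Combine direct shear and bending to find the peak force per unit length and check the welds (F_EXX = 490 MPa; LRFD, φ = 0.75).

f_max ≈ 2060 N/mm; adequate

L_w = 2 × 390 = 780 mm; section modulus (unit throat) S = 2 × L²/6 = 50700 mm².
Direct shear f_v = P/L_w = 363×10³/780 = 465.4 N/mm.
Moment M = P × e = 363×10³ × 280 = 101640000 N·mm; bending f_b = M/S = 2005 N/mm.
f_max = √(f_v² + f_b²) = √(465.4² + 2005²) = 2058 N/mm.
φr_n = 0.75 × 0.6 × 490 × (0.707 × 14) = 2183 N/mm → adequate.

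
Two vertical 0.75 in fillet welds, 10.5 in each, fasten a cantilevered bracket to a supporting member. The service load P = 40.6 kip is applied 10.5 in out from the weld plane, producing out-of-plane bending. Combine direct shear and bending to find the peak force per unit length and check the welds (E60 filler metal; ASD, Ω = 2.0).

E60XX → F_EXX = 60 ksi.
L_w = 2 × 10.5 = 21 in; section modulus (unit throat) S = 2 × L²/6 = 36.75 in².
Direct shear f_v = P/L_w = 40.6/21 = 1.933 kip/in.
Moment M = P × e = 40.6 × 10.5 = 426.3 kip·in; bending f_b = M/S = 11.6 kip/in.
f_max = √(f_v² + f_b²) = √(1.933² + 11.6²) = 11.76 kip/in.
r_n/Ω = (1/2.0) × 0.6 × 60 × (0.707 × 0.75) = 9.544 kip/in → NOT adequate.

f_max ≈ 11.8 kip/in; NOT adequate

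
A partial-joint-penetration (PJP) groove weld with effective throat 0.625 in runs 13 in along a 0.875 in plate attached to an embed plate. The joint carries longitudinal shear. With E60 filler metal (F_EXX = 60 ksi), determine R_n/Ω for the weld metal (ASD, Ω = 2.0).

Effective throat (given) t_e = 0.625 in.
A_we = 0.625 × 13 = 8.125 in².
F_nw = 0.6 F_EXX = 36 ksi.
R_n/Ω = (36 × 8.125) / 2.0 = 146.2 kip.

R_n/Ω ≈ 146 kip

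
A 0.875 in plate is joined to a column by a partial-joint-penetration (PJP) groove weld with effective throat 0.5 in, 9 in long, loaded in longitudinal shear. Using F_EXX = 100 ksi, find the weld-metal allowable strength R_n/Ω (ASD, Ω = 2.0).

Effective throat (given) t_e = 0.5 in.
A_we = 0.5 × 9 = 4.5 in².
F_nw = 0.6 F_EXX = 60 ksi.
R_n/Ω = (60 × 4.5) / 2.0 = 135 kip.

R_n/Ω ≈ 135 kip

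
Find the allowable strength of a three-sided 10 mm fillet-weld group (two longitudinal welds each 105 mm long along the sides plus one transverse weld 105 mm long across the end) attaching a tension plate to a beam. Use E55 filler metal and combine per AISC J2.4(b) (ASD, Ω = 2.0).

E55XX → F_EXX = 550 MPa.
t_e = 0.707 × 10 = 7.07 mm.
R_nwl = 0.6 × 550 × 7.07 × 210 × 10⁻³ = 490 kN (longitudinal, 2 welds).
R_nwt = 0.6 × 550 × 7.07 × 105 × 10⁻³ = 245 kN (transverse, base value).
(i) R_nwl + R_nwt = 734.9 kN; (ii) 0.85 R_nwl + 1.5 R_nwt = 783.9 kN.
R_n = max = 783.9 kN [governs: (ii)]; R_n/Ω = 392 kN.

R_n/Ω ≈ 392 kN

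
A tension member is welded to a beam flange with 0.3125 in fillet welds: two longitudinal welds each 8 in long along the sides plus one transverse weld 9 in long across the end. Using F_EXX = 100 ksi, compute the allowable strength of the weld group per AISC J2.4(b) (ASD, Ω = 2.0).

R_n/Ω ≈ 180 kips

t_e = 0.707 × 0.3125 = 0.2209 in.
R_nwl = 0.6 × 100 × 0.2209 × 16 = 212.1 kips (longitudinal, 2 welds).
R_nwt = 0.6 × 100 × 0.2209 × 9 = 119.3 kips (transverse, base value).
(i) R_nwl + R_nwt = 331.4 kips; (ii) 0.85 R_nwl + 1.5 R_nwt = 359.2 kips.
R_n = max = 359.2 kips [governs: (ii)]; R_n/Ω = 179.6 kips.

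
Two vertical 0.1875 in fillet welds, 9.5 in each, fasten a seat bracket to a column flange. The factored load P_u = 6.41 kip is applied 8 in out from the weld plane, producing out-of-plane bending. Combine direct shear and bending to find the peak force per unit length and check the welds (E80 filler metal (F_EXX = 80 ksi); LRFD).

L_w = 2 × 9.5 = 19 in; section modulus (unit throat) S = 2 × L²/6 = 30.08 in².
Direct shear f_v = P/L_w = 6.41/19 = 0.3374 kip/in.
Moment M = P × e = 6.41 × 8 = 51.28 kip·in; bending f_b = M/S = 1.705 kip/in.
f_max = √(f_v² + f_b²) = √(0.3374² + 1.705²) = 1.738 kip/in.
φr_n = 0.75 × 0.6 × 80 × (0.707 × 0.1875) = 4.772 kip/in → adequate.

f_max ≈ 1.74 kip/in; adequate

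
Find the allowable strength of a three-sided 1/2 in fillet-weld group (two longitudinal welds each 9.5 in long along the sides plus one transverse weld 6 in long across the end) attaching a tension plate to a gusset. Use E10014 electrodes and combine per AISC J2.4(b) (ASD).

R_n/Ω ≈ 267 kip

E100XX → F_EXX = 100 ksi.
t_e = 0.707 × 0.5 = 0.3535 in.
R_nwl = 0.6 × 100 × 0.3535 × 19 = 403 kip (longitudinal, 2 welds).
R_nwt = 0.6 × 100 × 0.3535 × 6 = 127.3 kip (transverse, base value).
(i) R_nwl + R_nwt = 530.2 kip; (ii) 0.85 R_nwl + 1.5 R_nwt = 533.4 kip.
R_n = max = 533.4 kip [governs: (ii)]; R_n/Ω = 266.7 kip.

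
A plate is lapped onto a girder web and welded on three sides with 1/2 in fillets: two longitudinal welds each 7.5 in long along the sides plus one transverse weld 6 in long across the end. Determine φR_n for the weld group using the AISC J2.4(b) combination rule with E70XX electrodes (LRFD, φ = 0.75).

φR_n ≈ 242 kip

E70XX → F_EXX = 70 ksi.
t_e = 0.707 × 0.5 = 0.3535 in.
R_nwl = 0.6 × 70 × 0.3535 × 15 = 222.7 kip (longitudinal, 2 welds).
R_nwt = 0.6 × 70 × 0.3535 × 6 = 89.08 kip (transverse, base value).
(i) R_nwl + R_nwt = 311.8 kip; (ii) 0.85 R_nwl + 1.5 R_nwt = 322.9 kip.
R_n = max = 322.9 kip [governs: (ii)]; φR_n = 242.2 kip.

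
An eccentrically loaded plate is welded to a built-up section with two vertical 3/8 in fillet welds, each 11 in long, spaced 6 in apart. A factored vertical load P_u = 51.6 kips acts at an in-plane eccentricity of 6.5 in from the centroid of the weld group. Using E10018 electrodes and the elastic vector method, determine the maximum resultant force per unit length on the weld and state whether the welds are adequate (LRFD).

f_max ≈ 6.46 kip/in; adequate

E100XX → F_EXX = 100 ksi.
Total weld length L_w = 22 in. Treat welds as unit-width lines.
Polar moment about centroid: J = 2[d³/12 + d(b/2)²] = 2[11³/12 + 11×3²] = 419.8 in³.
Direct shear f_v = P/L_w = 51.6 / 22 = 2.345 kip/in (vertical).
Torsion M = P·e = 51.6 × 6.5 = 335.4 kip·in.
Critical point at (x, y) = (3, 5.5) from centroid. f_tx = M·y/J = 4.394 kip/in; f_ty = M·x/J = 2.397 kip/in.
Resultant f_max = √[f_tx² + (f_v + f_ty)²] = √[4.394² + (2.345 + 2.397)²] = 6.465 kip/in.
Capacity per unit length: φr_n = 0.75 × 0.6 × 100 × (0.707 × 0.375) = 11.93 kip/in.
6.465 ≤ 11.93 → adequate.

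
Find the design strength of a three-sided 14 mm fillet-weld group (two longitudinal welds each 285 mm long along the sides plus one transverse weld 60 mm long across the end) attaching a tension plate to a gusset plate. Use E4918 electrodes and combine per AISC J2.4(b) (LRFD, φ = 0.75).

φR_n ≈ 1370 kN

E49XX → F_EXX = 490 MPa.
t_e = 0.707 × 14 = 9.898 mm.
R_nwl = 0.6 × 490 × 9.898 × 570 × 10⁻³ = 1659 kN (longitudinal, 2 welds).
R_nwt = 0.6 × 490 × 9.898 × 60 × 10⁻³ = 174.6 kN (transverse, base value).
(i) R_nwl + R_nwt = 1833 kN; (ii) 0.85 R_nwl + 1.5 R_nwt = 1672 kN.
R_n = max = 1833 kN [governs: (i)]; φR_n = 1375 kN.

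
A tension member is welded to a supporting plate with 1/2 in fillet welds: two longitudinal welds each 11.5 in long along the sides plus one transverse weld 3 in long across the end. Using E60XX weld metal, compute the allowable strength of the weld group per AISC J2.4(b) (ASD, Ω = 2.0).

R_n/Ω ≈ 165 kip

E60XX → F_EXX = 60 ksi.
t_e = 0.707 × 0.5 = 0.3535 in.
R_nwl = 0.6 × 60 × 0.3535 × 23 = 292.7 kip (longitudinal, 2 welds).
R_nwt = 0.6 × 60 × 0.3535 × 3 = 38.18 kip (transverse, base value).
(i) R_nwl + R_nwt = 330.9 kip; (ii) 0.85 R_nwl + 1.5 R_nwt = 306.1 kip.
R_n = max = 330.9 kip [governs: (i)]; R_n/Ω = 165.4 kip.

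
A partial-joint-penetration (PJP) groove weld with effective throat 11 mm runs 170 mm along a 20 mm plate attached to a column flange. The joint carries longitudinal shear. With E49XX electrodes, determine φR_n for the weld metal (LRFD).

E49XX → F_EXX = 490 MPa.
Effective throat (given) t_e = 11 mm.
A_we = 11 × 170 = 1870 mm².
F_nw = 0.6 F_EXX = 294 MPa.
φR_n = 0.75 × 294 × 1870 × 10⁻³ = 412.3 kN.

φR_n ≈ 412 kN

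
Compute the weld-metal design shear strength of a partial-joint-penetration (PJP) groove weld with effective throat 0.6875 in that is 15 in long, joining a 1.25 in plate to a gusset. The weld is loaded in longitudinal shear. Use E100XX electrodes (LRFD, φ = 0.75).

E100XX → F_EXX = 100 ksi.
Effective throat (given) t_e = 0.6875 in.
A_we = 0.6875 × 15 = 10.31 in².
F_nw = 0.6 F_EXX = 60 ksi.
φR_n = 0.75 × 60 × 10.31 = 464.1 kips.

φR_n ≈ 464 kips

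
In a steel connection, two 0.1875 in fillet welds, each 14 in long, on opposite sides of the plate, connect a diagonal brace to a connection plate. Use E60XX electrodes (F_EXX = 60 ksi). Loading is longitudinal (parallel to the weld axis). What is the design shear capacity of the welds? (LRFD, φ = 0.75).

φR_n ≈ 100 kips

Effective throat t_e = 0.707 × 0.1875 = 0.1326 in.
Total length L = 28 in; A_we = 0.1326 × 28 = 3.712 in².
F_nw = 0.6 F_EXX = 0.6 × 60 = 36 ksi.
φR_n = 0.75 × 36 × 3.712 = 100.2 kips.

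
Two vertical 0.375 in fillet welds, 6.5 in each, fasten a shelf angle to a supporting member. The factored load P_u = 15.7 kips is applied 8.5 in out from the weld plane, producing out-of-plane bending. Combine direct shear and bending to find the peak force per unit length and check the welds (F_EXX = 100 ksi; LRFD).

f_max ≈ 9.55 kip/in; adequate

L_w = 2 × 6.5 = 13 in; section modulus (unit throat) S = 2 × L²/6 = 14.08 in².
Direct shear f_v = P/L_w = 15.7/13 = 1.208 kip/in.
Moment M = P × e = 15.7 × 8.5 = 133.45 kip·in; bending f_b = M/S = 9.476 kip/in.
f_max = √(f_v² + f_b²) = √(1.208² + 9.476²) = 9.552 kip/in.
φr_n = 0.75 × 0.6 × 100 × (0.707 × 0.375) = 11.93 kip/in → adequate.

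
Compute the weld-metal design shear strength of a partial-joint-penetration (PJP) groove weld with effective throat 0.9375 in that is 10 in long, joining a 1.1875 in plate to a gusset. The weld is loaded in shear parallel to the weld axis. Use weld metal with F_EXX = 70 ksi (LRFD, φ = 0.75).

φR_n ≈ 295 kips

Effective throat (given) t_e = 0.9375 in.
A_we = 0.9375 × 10 = 9.375 in².
F_nw = 0.6 F_EXX = 42 ksi.
φR_n = 0.75 × 42 × 9.375 = 295.3 kips.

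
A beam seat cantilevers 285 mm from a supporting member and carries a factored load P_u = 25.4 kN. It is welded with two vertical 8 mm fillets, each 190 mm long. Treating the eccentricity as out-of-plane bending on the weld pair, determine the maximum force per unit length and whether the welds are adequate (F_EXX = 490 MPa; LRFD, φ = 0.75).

f_max ≈ 605 N/mm; adequate

L_w = 2 × 190 = 380 mm; section modulus (unit throat) S = 2 × L²/6 = 12030 mm².
Direct shear f_v = P/L_w = 25.4×10³/380 = 66.84 N/mm.
Moment M = P × e = 25.4×10³ × 285 = 7239000 N·mm; bending f_b = M/S = 601.6 N/mm.
f_max = √(f_v² + f_b²) = √(66.84² + 601.6²) = 605.3 N/mm.
φr_n = 0.75 × 0.6 × 490 × (0.707 × 8) = 1247 N/mm → adequate.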